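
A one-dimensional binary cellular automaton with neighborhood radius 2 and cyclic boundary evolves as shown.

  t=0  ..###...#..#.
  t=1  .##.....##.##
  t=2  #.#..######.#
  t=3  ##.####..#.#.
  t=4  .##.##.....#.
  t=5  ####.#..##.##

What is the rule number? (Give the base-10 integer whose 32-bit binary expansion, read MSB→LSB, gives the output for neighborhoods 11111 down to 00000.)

1277735899

  nb #####: next=.  (t=2,i=7, bit31=0)
  nb ####.: next=#  (t=2,i=9, bit30=1)
  nb ###.#: next=.  (t=2,i=10, bit29=0)
  nb ###..: next=.  (t=0,i=4, bit28=0)
  nb ##.##: next=#  (t=1,i=0, bit27=1)
  nb ##.#.: next=#  (t=2,i=1, bit26=1)
  nb ##..#: next=.  (t=3,i=7, bit25=0)
  nb ##...: next=.  (t=0,i=5, bit24=0)
  nb #.###: next=.  (t=3,i=3, bit23=0)
  nb #.##.: next=.  (t=1,i=1, bit22=0)
  nb #.#.#: next=#  (t=3,i=11, bit21=1)
  nb #.#..: next=.  (t=2,i=2, bit20=0)
  nb #..##: next=#  (t=2,i=4, bit19=1)
  nb #..#.: next=.  (t=0,i=10, bit18=0)
  nb #...#: next=.  (t=0,i=0, bit17=0)
  nb #....: next=.  (t=1,i=4, bit16=0)
  nb .####: next=#  (t=2,i=6, bit15=1)
  nb .###.: next=.  (t=0,i=3, bit14=0)
  nb .##.#: next=#  (t=1,i=9, bit13=1)
  nb .##..: next=#  (t=1,i=2, bit12=1)
  nb .#.##: next=.  (t=3,i=12, bit11=0)
  nb .#.#.: next=.  (t=3,i=10, bit10=0)
  nb .#..#: next=#  (t=0,i=9, bit9=1)
  nb .#...: next=#  (t=0,i=12, bit8=1)
  nb ..###: next=#  (t=0,i=2, bit7=1)
  nb ..##.: next=#  (t=1,i=8, bit6=1)
  nb ..#.#: next=.  (t=3,i=9, bit5=0)
  nb ..#..: next=#  (t=0,i=8, bit4=1)
  nb ...##: next=#  (t=0,i=1, bit3=1)
  nb ...#.: next=.  (t=0,i=7, bit2=0)
  nb ....#: next=#  (t=1,i=6, bit1=1)
  nb .....: next=#  (t=1,i=5, bit0=1)
  bits 01001100001010001011001111011011 = 1277735899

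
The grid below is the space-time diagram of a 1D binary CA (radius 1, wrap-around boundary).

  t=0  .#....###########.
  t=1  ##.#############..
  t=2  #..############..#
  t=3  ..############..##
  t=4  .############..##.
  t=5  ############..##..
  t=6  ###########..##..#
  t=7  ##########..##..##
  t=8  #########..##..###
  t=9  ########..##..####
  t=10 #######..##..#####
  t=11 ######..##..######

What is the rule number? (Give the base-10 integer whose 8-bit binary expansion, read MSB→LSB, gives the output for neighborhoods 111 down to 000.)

  ###|#  b7=1 t=0,i=7
  ##.|.  b6=0 t=0,i=16
  #.#|.  b5=0 t=1,i=2
  #..|.  b4=0 t=0,i=2
  .##|#  b3=1 t=0,i=6
  .#.|#  b2=1 t=0,i=1
  ..#|#  b1=1 t=0,i=0
  ...|#  b0=1 t=0,i=3
  bits 10001111 = 143

143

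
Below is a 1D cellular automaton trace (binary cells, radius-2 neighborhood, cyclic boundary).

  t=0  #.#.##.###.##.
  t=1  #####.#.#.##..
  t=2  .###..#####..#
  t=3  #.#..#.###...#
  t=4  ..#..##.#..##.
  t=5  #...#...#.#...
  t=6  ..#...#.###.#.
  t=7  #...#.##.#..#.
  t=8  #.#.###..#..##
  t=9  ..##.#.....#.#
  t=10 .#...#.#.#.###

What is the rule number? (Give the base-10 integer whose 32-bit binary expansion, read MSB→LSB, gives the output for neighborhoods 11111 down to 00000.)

3363556394

  nb #####: next=#  (t=1,i=2, bit31=1)
  nb ####.: next=#  (t=1,i=3, bit30=1)
  nb ###.#: next=.  (t=0,i=9, bit29=0)
  nb ###..: next=.  (t=2,i=3, bit28=0)
  nb ##.##: next=#  (t=0,i=6, bit27=1)
  nb ##.#.: next=.  (t=0,i=13, bit26=0)
  nb ##..#: next=.  (t=1,i=12, bit25=0)
  nb ##...: next=.  (t=3,i=10, bit24=0)
  nb #.###: next=.  (t=0,i=7, bit23=0)
  nb #.##.: next=#  (t=0,i=4, bit22=1)
  nb #.#.#: next=#  (t=0,i=0, bit21=1)
  nb #.#..: next=#  (t=3,i=2, bit20=1)
  nb #..##: next=#  (t=1,i=13, bit19=1)
  nb #..#.: next=.  (t=2,i=12, bit18=0)
  nb #...#: next=#  (t=3,i=11, bit17=1)
  nb #....: next=#  (t=9,i=7, bit16=1)
  nb .####: next=#  (t=1,i=1, bit15=1)
  nb .###.: next=#  (t=0,i=8, bit14=1)
  nb .##.#: next=.  (t=0,i=5, bit13=0)
  nb .##..: next=.  (t=1,i=11, bit12=0)
  nb .#.##: next=#  (t=0,i=3, bit11=1)
  nb .#.#.: next=#  (t=0,i=1, bit10=1)
  nb .#..#: next=.  (t=3,i=3, bit9=0)
  nb .#...: next=.  (t=5,i=1, bit8=0)
  nb ..###: next=.  (t=1,i=0, bit7=0)
  nb ..##.: next=.  (t=3,i=13, bit6=0)
  nb ..#.#: next=#  (t=2,i=13, bit5=1)
  nb ..#..: next=.  (t=4,i=2, bit4=0)
  nb ...##: next=#  (t=3,i=12, bit3=1)
  nb ...#.: next=.  (t=4,i=1, bit2=0)
  nb ....#: next=#  (t=9,i=9, bit1=1)
  nb .....: next=.  (t=9,i=8, bit0=0)
  bits 11001000011110111100110000101010 = 3363556394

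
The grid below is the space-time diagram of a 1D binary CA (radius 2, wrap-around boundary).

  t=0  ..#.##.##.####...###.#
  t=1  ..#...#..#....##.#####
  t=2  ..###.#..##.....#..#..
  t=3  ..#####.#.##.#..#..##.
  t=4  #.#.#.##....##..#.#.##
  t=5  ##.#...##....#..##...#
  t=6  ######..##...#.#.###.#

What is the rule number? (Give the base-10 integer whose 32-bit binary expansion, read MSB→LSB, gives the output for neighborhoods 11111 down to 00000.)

  #####|#  b31=1 t=1,i=19
  ####.|.  b30=0 t=0,i=12
  ###.#|#  b29=1 t=0,i=19
  ###..|.  b28=0 t=0,i=13
  ##.##|#  b27=1 t=0,i=6
  ##.#.|#  b26=1 t=0,i=20
  ##..#|.  b25=0 t=1,i=0
  ##...|#  b24=1 t=0,i=14
  #.###|.  b23=0 t=0,i=10
  #.##.|.  b22=0 t=0,i=4
  #.#.#|.  b21=0 t=3,i=8
  #.#..|#  b20=1 t=0,i=21
  #..##|#  b19=1 t=2,i=8
  #..#.|.  b18=0 t=0,i=1
  #...#|#  b17=1 t=0,i=15
  #....|.  b16=0 t=1,i=11
  .####|.  b15=0 t=0,i=11
  .###.|#  b14=1 t=0,i=18
  .##.#|.  b13=0 t=0,i=5
  .##..|#  b12=1 t=2,i=10
  .#.##|.  b11=0 t=0,i=3
  .#.#.|#  b10=1 t=4,i=3
  .#..#|.  b9=0 t=0,i=0
  .#...|#  b8=1 t=1,i=3
  ..###|#  b7=1 t=0,i=17
  ..##.|.  b6=0 t=1,i=14
  ..#.#|#  b5=1 t=0,i=2
  ..#..|#  b4=1 t=1,i=2
  ...##|.  b3=0 t=0,i=16
  ...#.|.  b2=0 t=1,i=5
  ....#|.  b1=0 t=1,i=12
  .....|#  b0=1 t=2,i=13
  bits 10101101000110100101010110110001 = 2904184241

2904184241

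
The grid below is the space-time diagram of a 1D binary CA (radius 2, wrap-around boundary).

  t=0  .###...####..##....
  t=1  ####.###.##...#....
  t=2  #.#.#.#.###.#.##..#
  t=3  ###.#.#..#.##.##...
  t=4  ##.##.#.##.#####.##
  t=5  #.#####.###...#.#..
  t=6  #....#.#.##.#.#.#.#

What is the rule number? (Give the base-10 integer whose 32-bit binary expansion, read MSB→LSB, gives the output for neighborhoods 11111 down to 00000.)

  [31] ##### => .  t=4,i=13
  [30] ####. => #  t=0,i=9
  [29] ###.# => .  t=1,i=3
  [28] ###.. => #  t=0,i=3
  [27] ##.## => #  t=1,i=4
  [26] ##.#. => #  t=2,i=1
  [25] ##..# => .  t=0,i=11
  [24] ##... => .  t=0,i=4
  [23] #.### => .  t=1,i=5
  [22] #.##. => #  t=1,i=9
  [21] #.#.# => #  t=2,i=2
  [20] #.#.. => #  t=3,i=6
  [19] #..## => .  t=0,i=12
  [18] #..#. => #  t=3,i=8
  [17] #...# => #  t=0,i=5
  [16] #.... => .  t=0,i=16
  [15] .#### => .  t=0,i=8
  [14] .###. => #  t=0,i=2
  [13] .##.# => #  t=2,i=0
  [12] .##.. => #  t=0,i=14
  [11] .#.## => .  t=2,i=7
  [10] .#.#. => .  t=2,i=3
  [9] .#..# => .  t=3,i=7
  [8] .#... => #  t=1,i=15
  [7] ..### => #  t=0,i=1
  [6] ..##. => .  t=0,i=13
  [5] ..#.# => #  t=3,i=9
  [4] ..#.. => #  t=1,i=14
  [3] ...## => #  t=0,i=0
  [2] ...#. => .  t=1,i=13
  [1] ....# => .  t=0,i=18
  [0] ..... => .  t=0,i=17
  bits 01011100011101100111000110111000 = 1551266232

1551266232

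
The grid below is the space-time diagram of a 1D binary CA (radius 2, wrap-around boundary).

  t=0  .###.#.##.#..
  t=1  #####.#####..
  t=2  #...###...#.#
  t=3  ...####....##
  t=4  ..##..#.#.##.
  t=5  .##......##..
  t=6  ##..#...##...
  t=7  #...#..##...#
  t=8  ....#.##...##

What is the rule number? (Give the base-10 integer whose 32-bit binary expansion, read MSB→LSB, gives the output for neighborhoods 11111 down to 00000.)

  ##### -> .   bit 31 = 0  t=1,i=2
  ####. -> .   bit 30 = 0  t=1,i=3
  ###.# -> #   bit 29 = 1  t=0,i=3
  ###.. -> #   bit 28 = 1  t=1,i=10
  ##.## -> #   bit 27 = 1  t=1,i=5
  ##.#. -> #   bit 26 = 1  t=0,i=4
  ##..# -> .   bit 25 = 0  t=1,i=11
  ##... -> .   bit 24 = 0  t=2,i=1
  #.### -> #   bit 23 = 1  t=1,i=6
  #.##. -> #   bit 22 = 1  t=0,i=7
  #.#.# -> .   bit 21 = 0  t=0,i=5
  #.#.. -> #   bit 20 = 1  t=0,i=10
  #..## -> #   bit 19 = 1  t=1,i=12
  #..#. -> .   bit 18 = 0  t=4,i=5
  #...# -> .   bit 17 = 0  t=0,i=12
  #.... -> #   bit 16 = 1  t=3,i=8
  .#### -> .   bit 15 = 0  t=1,i=1
  .###. -> #   bit 14 = 1  t=0,i=2
  .##.# -> #   bit 13 = 1  t=0,i=8
  .##.. -> .   bit 12 = 0  t=2,i=0
  .#.## -> #   bit 11 = 1  t=0,i=6
  .#.#. -> .   bit 10 = 0  t=4,i=7
  .#..# -> .   bit 9 = 0  t=7,i=5
  .#... -> .   bit 8 = 0  t=0,i=11
  ..### -> #   bit 7 = 1  t=0,i=1
  ..##. -> #   bit 6 = 1  t=3,i=11
  ..#.# -> .   bit 5 = 0  t=2,i=10
  ..#.. -> #   bit 4 = 1  t=6,i=4
  ...## -> #   bit 3 = 1  t=0,i=0
  ...#. -> .   bit 2 = 0  t=2,i=9
  ....# -> .   bit 1 = 0  t=3,i=9
  ..... -> .   bit 0 = 0  t=5,i=5
  bits 00111100110110010110100011011000 = 1020881112

1020881112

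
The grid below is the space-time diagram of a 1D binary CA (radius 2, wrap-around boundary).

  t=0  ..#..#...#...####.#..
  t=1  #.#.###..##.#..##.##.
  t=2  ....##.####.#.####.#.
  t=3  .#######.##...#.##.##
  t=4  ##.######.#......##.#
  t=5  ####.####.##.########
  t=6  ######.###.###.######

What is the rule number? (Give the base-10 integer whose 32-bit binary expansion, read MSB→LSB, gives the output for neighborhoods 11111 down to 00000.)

  ##### -> #   bit 31 = 1  t=3,i=3
  ####. -> #   bit 30 = 1  t=0,i=15
  ###.# -> #   bit 29 = 1  t=0,i=16
  ###.. -> .   bit 28 = 0  t=1,i=6
  ##.## -> #   bit 27 = 1  t=1,i=17
  ##.#. -> .   bit 26 = 0  t=0,i=17
  ##..# -> #   bit 25 = 1  t=1,i=7
  ##... -> .   bit 24 = 0  t=3,i=11
  #.### -> #   bit 23 = 1  t=1,i=4
  #.##. -> .   bit 22 = 0  t=1,i=18
  #.#.# -> .   bit 21 = 0  t=1,i=0
  #.#.. -> #   bit 20 = 1  t=0,i=18
  #..## -> #   bit 19 = 1  t=1,i=8
  #..#. -> #   bit 18 = 1  t=0,i=4
  #...# -> .   bit 17 = 0  t=0,i=7
  #.... -> .   bit 16 = 0  t=0,i=20
  .#### -> .   bit 15 = 0  t=0,i=14
  .###. -> #   bit 14 = 1  t=1,i=5
  .##.# -> #   bit 13 = 1  t=1,i=10
  .##.. -> #   bit 12 = 1  t=3,i=10
  .#.## -> .   bit 11 = 0  t=1,i=3
  .#.#. -> .   bit 10 = 0  t=1,i=1
  .#..# -> .   bit 9 = 0  t=0,i=3
  .#... -> #   bit 8 = 1  t=0,i=6
  ..### -> .   bit 7 = 0  t=0,i=13
  ..##. -> #   bit 6 = 1  t=1,i=9
  ..#.# -> .   bit 5 = 0  t=3,i=14
  ..#.. -> #   bit 4 = 1  t=0,i=2
  ...## -> #   bit 3 = 1  t=0,i=12
  ...#. -> .   bit 2 = 0  t=0,i=1
  ....# -> #   bit 1 = 1  t=0,i=0
  ..... -> #   bit 0 = 1  t=2,i=1
  bits 11101010100111000111000101011011 = 3936121179

3936121179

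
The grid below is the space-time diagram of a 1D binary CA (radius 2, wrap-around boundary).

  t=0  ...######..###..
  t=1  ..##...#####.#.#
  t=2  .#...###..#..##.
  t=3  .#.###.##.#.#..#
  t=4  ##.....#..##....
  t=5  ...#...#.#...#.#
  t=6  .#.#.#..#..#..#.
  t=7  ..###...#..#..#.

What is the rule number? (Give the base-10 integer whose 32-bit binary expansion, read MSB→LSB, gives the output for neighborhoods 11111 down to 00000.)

  [31] ##### => .  t=0,i=5
  [30] ####. => #  t=0,i=7
  [29] ###.# => .  t=1,i=11
  [28] ###.. => #  t=0,i=8
  [27] ##.## => .  t=3,i=6
  [26] ##.#. => .  t=1,i=12
  [25] ##..# => #  t=0,i=9
  [24] ##... => .  t=0,i=14
  [23] #.### => .  t=3,i=3
  [22] #.##. => #  t=3,i=7
  [21] #.#.# => #  t=1,i=13
  [20] #.#.. => .  t=1,i=15
  [19] #..## => #  t=0,i=10
  [18] #..#. => .  t=2,i=0
  [17] #...# => #  t=1,i=5
  [16] #.... => #  t=0,i=15
  [15] .#### => .  t=0,i=4
  [14] .###. => .  t=0,i=12
  [13] .##.# => .  t=3,i=8
  [12] .##.. => .  t=1,i=3
  [11] .#.## => .  t=3,i=2
  [10] .#.#. => #  t=1,i=14
  [9] .#..# => .  t=1,i=0
  [8] .#... => .  t=2,i=2
  [7] ..### => #  t=0,i=3
  [6] ..##. => .  t=1,i=2
  [5] ..#.# => .  t=3,i=15
  [4] ..#.. => #  t=2,i=1
  [3] ...## => #  t=0,i=2
  [2] ...#. => .  t=4,i=6
  [1] ....# => .  t=0,i=1
  [0] ..... => .  t=0,i=0
  bits 01010010011010110000010010011000 = 1382745240

1382745240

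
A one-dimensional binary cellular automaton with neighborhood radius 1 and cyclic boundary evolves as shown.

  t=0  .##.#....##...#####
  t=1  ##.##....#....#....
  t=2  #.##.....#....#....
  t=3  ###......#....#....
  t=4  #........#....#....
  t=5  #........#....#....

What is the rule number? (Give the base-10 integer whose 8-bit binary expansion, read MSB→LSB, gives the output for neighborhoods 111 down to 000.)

44

  nb ###: next=.  (t=0,i=15, bit7=0)
  nb ##.: next=.  (t=0,i=2, bit6=0)
  nb #.#: next=#  (t=0,i=0, bit5=1)
  nb #..: next=.  (t=0,i=5, bit4=0)
  nb .##: next=#  (t=0,i=1, bit3=1)
  nb .#.: next=#  (t=0,i=4, bit2=1)
  nb ..#: next=.  (t=0,i=8, bit1=0)
  nb ...: next=.  (t=0,i=6, bit0=0)
  bits 00101100 = 44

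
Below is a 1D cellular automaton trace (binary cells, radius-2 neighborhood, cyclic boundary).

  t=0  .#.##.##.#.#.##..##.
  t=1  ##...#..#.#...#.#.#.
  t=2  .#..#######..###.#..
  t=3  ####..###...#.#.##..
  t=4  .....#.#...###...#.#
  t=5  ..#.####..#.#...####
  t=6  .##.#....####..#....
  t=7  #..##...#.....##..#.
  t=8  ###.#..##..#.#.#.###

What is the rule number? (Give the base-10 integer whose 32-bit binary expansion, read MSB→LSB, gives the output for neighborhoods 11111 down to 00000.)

  nb #####: next=#  (t=2,i=6, bit31=1)
  nb ####.: next=.  (t=2,i=9, bit30=0)
  nb ###.#: next=.  (t=2,i=15, bit29=0)
  nb ###..: next=.  (t=2,i=10, bit28=0)
  nb ##.##: next=#  (t=0,i=5, bit27=1)
  nb ##.#.: next=#  (t=0,i=8, bit26=1)
  nb ##..#: next=.  (t=0,i=15, bit25=0)
  nb ##...: next=.  (t=1,i=2, bit24=0)
  nb #.###: next=#  (t=5,i=4, bit23=1)
  nb #.##.: next=.  (t=0,i=3, bit22=0)
  nb #.#.#: next=.  (t=0,i=9, bit21=0)
  nb #.#..: next=#  (t=1,i=10, bit20=1)
  nb #..##: next=#  (t=0,i=16, bit19=1)
  nb #..#.: next=#  (t=0,i=0, bit18=1)
  nb #...#: next=.  (t=1,i=3, bit17=0)
  nb #....: next=.  (t=4,i=1, bit16=0)
  nb .####: next=.  (t=2,i=5, bit15=0)
  nb .###.: next=#  (t=2,i=14, bit14=1)
  nb .##.#: next=.  (t=0,i=4, bit13=0)
  nb .##..: next=#  (t=0,i=14, bit12=1)
  nb .#.##: next=.  (t=0,i=2, bit11=0)
  nb .#.#.: next=#  (t=0,i=10, bit10=1)
  nb .#..#: next=#  (t=1,i=6, bit9=1)
  nb .#...: next=.  (t=1,i=11, bit8=0)
  nb ..###: next=.  (t=2,i=4, bit7=0)
  nb ..##.: next=.  (t=0,i=17, bit6=0)
  nb ..#.#: next=#  (t=0,i=1, bit5=1)
  nb ..#..: next=#  (t=1,i=5, bit4=1)
  nb ...##: next=#  (t=4,i=10, bit3=1)
  nb ...#.: next=#  (t=1,i=4, bit2=1)
  nb ....#: next=.  (t=4,i=3, bit1=0)
  nb .....: next=#  (t=4,i=2, bit0=1)
  bits 10001100100111000101011000111101 = 2359055933

2359055933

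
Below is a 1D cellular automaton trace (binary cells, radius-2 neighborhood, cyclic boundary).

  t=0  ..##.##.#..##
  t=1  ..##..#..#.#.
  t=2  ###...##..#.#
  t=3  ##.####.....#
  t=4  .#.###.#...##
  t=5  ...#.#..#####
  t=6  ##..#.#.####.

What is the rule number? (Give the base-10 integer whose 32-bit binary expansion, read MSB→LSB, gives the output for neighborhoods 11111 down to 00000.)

  nb #####: next=#  (t=5,i=10, bit31=1)
  nb ####.: next=#  (t=2,i=1, bit30=1)
  nb ###.#: next=#  (t=3,i=1, bit29=1)
  nb ###..: next=.  (t=2,i=2, bit28=0)
  nb ##.##: next=.  (t=0,i=4, bit27=0)
  nb ##.#.: next=.  (t=0,i=7, bit26=0)
  nb ##..#: next=.  (t=0,i=0, bit25=0)
  nb ##...: next=#  (t=2,i=3, bit24=1)
  nb #.###: next=#  (t=2,i=12, bit23=1)
  nb #.##.: next=.  (t=0,i=5, bit22=0)
  nb #.#.#: next=.  (t=4,i=1, bit21=0)
  nb #.#..: next=.  (t=0,i=8, bit20=0)
  nb #..##: next=.  (t=0,i=1, bit19=0)
  nb #..#.: next=.  (t=1,i=5, bit18=0)
  nb #...#: next=#  (t=1,i=0, bit17=1)
  nb #....: next=.  (t=3,i=8, bit16=0)
  nb .####: next=#  (t=2,i=0, bit15=1)
  nb .###.: next=.  (t=3,i=0, bit14=0)
  nb .##.#: next=#  (t=0,i=3, bit13=1)
  nb .##..: next=.  (t=0,i=12, bit12=0)
  nb .#.##: next=.  (t=2,i=11, bit11=0)
  nb .#.#.: next=#  (t=1,i=10, bit10=1)
  nb .#..#: next=#  (t=0,i=9, bit9=1)
  nb .#...: next=#  (t=1,i=12, bit8=1)
  nb ..###: next=#  (t=3,i=12, bit7=1)
  nb ..##.: next=#  (t=0,i=2, bit6=1)
  nb ..#.#: next=.  (t=1,i=9, bit5=0)
  nb ..#..: next=#  (t=1,i=6, bit4=1)
  nb ...##: next=#  (t=1,i=1, bit3=1)
  nb ...#.: next=.  (t=5,i=2, bit2=0)
  nb ....#: next=.  (t=3,i=10, bit1=0)
  nb .....: next=.  (t=3,i=9, bit0=0)
  bits 11100001100000101010011111011000 = 3783436248

3783436248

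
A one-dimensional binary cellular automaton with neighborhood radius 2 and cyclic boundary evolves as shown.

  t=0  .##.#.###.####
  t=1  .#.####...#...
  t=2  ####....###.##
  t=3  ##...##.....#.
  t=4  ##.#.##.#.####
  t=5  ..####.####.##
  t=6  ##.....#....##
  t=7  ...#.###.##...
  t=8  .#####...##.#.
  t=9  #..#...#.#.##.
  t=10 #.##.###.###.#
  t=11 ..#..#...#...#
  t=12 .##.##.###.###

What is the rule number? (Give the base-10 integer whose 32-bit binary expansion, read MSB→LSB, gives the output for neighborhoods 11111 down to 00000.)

  [31] ##### => #  t=2,i=0
  [30] ####. => .  t=0,i=12
  [29] ###.# => .  t=0,i=8
  [28] ###.. => .  t=1,i=6
  [27] ##.## => .  t=0,i=0
  [26] ##.#. => #  t=0,i=3
  [25] ##..# => #  t=5,i=0
  [24] ##... => .  t=1,i=7
  [23] #.### => #  t=0,i=6
  [22] #.##. => #  t=0,i=1
  [21] #.#.# => #  t=0,i=4
  [20] #.#.. => #  t=8,i=12
  [19] #..## => #  t=5,i=1
  [18] #..#. => #  t=9,i=2
  [17] #...# => #  t=1,i=8
  [16] #.... => #  t=1,i=12
  [15] .#### => .  t=0,i=11
  [14] .###. => .  t=0,i=7
  [13] .##.# => .  t=0,i=2
  [12] .##.. => #  t=3,i=1
  [11] .#.## => #  t=0,i=5
  [10] .#.#. => .  t=9,i=8
  [9] .#..# => .  t=8,i=13
  [8] .#... => .  t=1,i=11
  [7] ..### => .  t=2,i=8
  [6] ..##. => #  t=3,i=5
  [5] ..#.# => #  t=1,i=1
  [4] ..#.. => #  t=1,i=10
  [3] ...## => .  t=2,i=7
  [2] ...#. => #  t=1,i=0
  [1] ....# => #  t=1,i=13
  [0] ..... => .  t=3,i=9
  bits 10000110111111110001100001110110 = 2264864886

2264864886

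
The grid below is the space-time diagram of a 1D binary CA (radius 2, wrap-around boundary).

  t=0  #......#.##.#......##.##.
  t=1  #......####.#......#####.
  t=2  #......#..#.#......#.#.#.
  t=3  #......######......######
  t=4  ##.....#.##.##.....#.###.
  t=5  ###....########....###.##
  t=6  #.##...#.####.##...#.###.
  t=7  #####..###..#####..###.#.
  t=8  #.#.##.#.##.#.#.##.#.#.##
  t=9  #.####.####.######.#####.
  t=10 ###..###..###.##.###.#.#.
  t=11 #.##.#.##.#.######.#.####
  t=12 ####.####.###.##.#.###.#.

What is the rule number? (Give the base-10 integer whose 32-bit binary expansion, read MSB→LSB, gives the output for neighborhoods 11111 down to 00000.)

3153346288

  nb #####: next=#  (t=1,i=21, bit31=1)
  nb ####.: next=.  (t=1,i=9, bit30=0)
  nb ###.#: next=#  (t=1,i=10, bit29=1)
  nb ###..: next=#  (t=3,i=0, bit28=1)
  nb ##.##: next=#  (t=0,i=21, bit27=1)
  nb ##.#.: next=.  (t=0,i=11, bit26=0)
  nb ##..#: next=#  (t=7,i=5, bit25=1)
  nb ##...: next=#  (t=3,i=1, bit24=1)
  nb #.###: next=#  (t=4,i=21, bit23=1)
  nb #.##.: next=#  (t=0,i=9, bit22=1)
  nb #.#.#: next=#  (t=2,i=21, bit21=1)
  nb #.#..: next=#  (t=0,i=0, bit20=1)
  nb #..##: next=.  (t=7,i=6, bit19=0)
  nb #..#.: next=#  (t=2,i=9, bit18=1)
  nb #...#: next=.  (t=6,i=5, bit17=0)
  nb #....: next=.  (t=0,i=2, bit16=0)
  nb .####: next=.  (t=1,i=8, bit15=0)
  nb .###.: next=.  (t=4,i=22, bit14=0)
  nb .##.#: next=#  (t=0,i=10, bit13=1)
  nb .##..: next=#  (t=4,i=1, bit12=1)
  nb .#.##: next=#  (t=0,i=8, bit11=1)
  nb .#.#.: next=#  (t=2,i=11, bit10=1)
  nb .#..#: next=#  (t=2,i=8, bit9=1)
  nb .#...: next=.  (t=0,i=1, bit8=0)
  nb ..###: next=#  (t=1,i=7, bit7=1)
  nb ..##.: next=#  (t=0,i=19, bit6=1)
  nb ..#.#: next=#  (t=0,i=7, bit5=1)
  nb ..#..: next=#  (t=2,i=7, bit4=1)
  nb ...##: next=.  (t=0,i=18, bit3=0)
  nb ...#.: next=.  (t=0,i=6, bit2=0)
  nb ....#: next=.  (t=0,i=5, bit1=0)
  nb .....: next=.  (t=0,i=3, bit0=0)
  bits 10111011111101000011111011110000 = 3153346288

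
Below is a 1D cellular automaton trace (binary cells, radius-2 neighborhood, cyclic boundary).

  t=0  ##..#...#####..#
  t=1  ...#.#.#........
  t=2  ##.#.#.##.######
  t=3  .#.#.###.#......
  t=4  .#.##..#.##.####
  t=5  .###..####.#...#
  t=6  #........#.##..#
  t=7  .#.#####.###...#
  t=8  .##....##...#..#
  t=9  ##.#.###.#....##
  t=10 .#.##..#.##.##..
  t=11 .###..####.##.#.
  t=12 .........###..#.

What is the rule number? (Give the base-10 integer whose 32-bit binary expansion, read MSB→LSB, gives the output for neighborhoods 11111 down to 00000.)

  ##### -> .   bit 31 = 0  t=0,i=10
  ####. -> .   bit 30 = 0  t=0,i=11
  ###.# -> #   bit 29 = 1  t=2,i=1
  ###.. -> .   bit 28 = 0  t=0,i=1
  ##.## -> #   bit 27 = 1  t=2,i=9
  ##.#. -> .   bit 26 = 0  t=2,i=2
  ##..# -> .   bit 25 = 0  t=0,i=2
  ##... -> #   bit 24 = 1  t=6,i=1
  #.### -> .   bit 23 = 0  t=2,i=10
  #.##. -> #   bit 22 = 1  t=2,i=7
  #.#.# -> #   bit 21 = 1  t=1,i=5
  #.#.. -> #   bit 20 = 1  t=1,i=7
  #..## -> .   bit 19 = 0  t=0,i=14
  #..#. -> #   bit 18 = 1  t=0,i=3
  #...# -> .   bit 17 = 0  t=0,i=6
  #.... -> .   bit 16 = 0  t=1,i=9
  .#### -> .   bit 15 = 0  t=0,i=9
  .###. -> .   bit 14 = 0  t=0,i=0
  .##.# -> .   bit 13 = 0  t=2,i=8
  .##.. -> .   bit 12 = 0  t=4,i=4
  .#.## -> #   bit 11 = 1  t=2,i=6
  .#.#. -> .   bit 10 = 0  t=1,i=4
  .#..# -> .   bit 9 = 0  t=8,i=13
  .#... -> #   bit 8 = 1  t=0,i=5
  ..### -> .   bit 7 = 0  t=0,i=8
  ..##. -> #   bit 6 = 1  t=6,i=15
  ..#.# -> #   bit 5 = 1  t=1,i=3
  ..#.. -> .   bit 4 = 0  t=0,i=4
  ...## -> #   bit 3 = 1  t=0,i=7
  ...#. -> .   bit 2 = 0  t=1,i=2
  ....# -> #   bit 1 = 1  t=1,i=1
  ..... -> #   bit 0 = 1  t=1,i=0
  bits 00101001011101000000100101101011 = 695470443

695470443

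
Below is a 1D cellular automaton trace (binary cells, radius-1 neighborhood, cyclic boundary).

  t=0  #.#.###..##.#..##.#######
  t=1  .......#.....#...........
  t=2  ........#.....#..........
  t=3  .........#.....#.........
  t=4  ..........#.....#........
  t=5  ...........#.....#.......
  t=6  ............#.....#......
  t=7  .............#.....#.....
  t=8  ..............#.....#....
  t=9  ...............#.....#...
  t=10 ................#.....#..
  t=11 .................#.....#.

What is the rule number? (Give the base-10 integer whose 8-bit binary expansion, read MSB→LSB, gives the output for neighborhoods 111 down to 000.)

  ### -> .   bit 7 = 0  t=0,i=5
  ##. -> .   bit 6 = 0  t=0,i=0
  #.# -> .   bit 5 = 0  t=0,i=1
  #.. -> #   bit 4 = 1  t=0,i=7
  .## -> .   bit 3 = 0  t=0,i=4
  .#. -> .   bit 2 = 0  t=0,i=2
  ..# -> .   bit 1 = 0  t=0,i=8
  ... -> .   bit 0 = 0  t=1,i=0
  bits 00010000 = 16

16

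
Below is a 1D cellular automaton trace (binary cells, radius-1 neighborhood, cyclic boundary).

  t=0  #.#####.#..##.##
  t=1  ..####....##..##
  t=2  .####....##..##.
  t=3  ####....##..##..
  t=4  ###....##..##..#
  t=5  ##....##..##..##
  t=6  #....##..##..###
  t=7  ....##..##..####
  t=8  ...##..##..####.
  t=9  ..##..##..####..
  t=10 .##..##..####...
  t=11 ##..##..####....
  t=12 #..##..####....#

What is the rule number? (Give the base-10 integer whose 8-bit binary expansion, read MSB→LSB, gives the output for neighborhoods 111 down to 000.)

  ### -> #   bit 7 = 1  t=0,i=3
  ##. -> .   bit 6 = 0  t=0,i=0
  #.# -> .   bit 5 = 0  t=0,i=1
  #.. -> .   bit 4 = 0  t=0,i=9
  .## -> #   bit 3 = 1  t=0,i=2
  .#. -> .   bit 2 = 0  t=0,i=8
  ..# -> #   bit 1 = 1  t=0,i=10
  ... -> .   bit 0 = 0  t=1,i=7
  bits 10001010 = 138

138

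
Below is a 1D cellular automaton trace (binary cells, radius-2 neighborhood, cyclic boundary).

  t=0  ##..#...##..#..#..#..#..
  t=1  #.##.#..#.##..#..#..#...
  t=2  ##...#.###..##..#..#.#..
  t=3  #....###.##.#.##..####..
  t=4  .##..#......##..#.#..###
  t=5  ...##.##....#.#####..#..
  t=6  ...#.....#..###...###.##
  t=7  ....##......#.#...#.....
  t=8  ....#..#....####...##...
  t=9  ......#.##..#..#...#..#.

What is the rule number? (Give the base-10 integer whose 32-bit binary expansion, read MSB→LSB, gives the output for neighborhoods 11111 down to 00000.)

  nb #####: next=.  (t=5,i=16, bit31=0)
  nb ####.: next=.  (t=3,i=20, bit30=0)
  nb ###.#: next=.  (t=3,i=7, bit29=0)
  nb ###..: next=#  (t=2,i=9, bit28=1)
  nb ##.##: next=.  (t=3,i=8, bit27=0)
  nb ##.#.: next=.  (t=1,i=4, bit26=0)
  nb ##..#: next=#  (t=0,i=2, bit25=1)
  nb ##...: next=.  (t=2,i=2, bit24=0)
  nb #.###: next=#  (t=2,i=7, bit23=1)
  nb #.##.: next=.  (t=1,i=2, bit22=0)
  nb #.#.#: next=#  (t=3,i=12, bit21=1)
  nb #.#..: next=#  (t=1,i=5, bit20=1)
  nb #..##: next=.  (t=0,i=23, bit19=0)
  nb #..#.: next=#  (t=0,i=3, bit18=1)
  nb #...#: next=.  (t=0,i=6, bit17=0)
  nb #....: next=#  (t=3,i=2, bit16=1)
  nb .####: next=.  (t=3,i=19, bit15=0)
  nb .###.: next=.  (t=2,i=8, bit14=0)
  nb .##.#: next=.  (t=1,i=3, bit13=0)
  nb .##..: next=.  (t=0,i=1, bit12=0)
  nb .#.##: next=#  (t=1,i=1, bit11=1)
  nb .#.#.: next=#  (t=2,i=20, bit10=1)
  nb .#..#: next=.  (t=0,i=13, bit9=0)
  nb .#...: next=#  (t=0,i=5, bit8=1)
  nb ..###: next=#  (t=3,i=5, bit7=1)
  nb ..##.: next=#  (t=0,i=0, bit6=1)
  nb ..#.#: next=#  (t=1,i=0, bit5=1)
  nb ..#..: next=.  (t=0,i=4, bit4=0)
  nb ...##: next=.  (t=0,i=7, bit3=0)
  nb ...#.: next=.  (t=1,i=23, bit2=0)
  nb ....#: next=.  (t=3,i=3, bit1=0)
  nb .....: next=.  (t=4,i=8, bit0=0)
  bits 00010010101101010000110111100000 = 313855456

313855456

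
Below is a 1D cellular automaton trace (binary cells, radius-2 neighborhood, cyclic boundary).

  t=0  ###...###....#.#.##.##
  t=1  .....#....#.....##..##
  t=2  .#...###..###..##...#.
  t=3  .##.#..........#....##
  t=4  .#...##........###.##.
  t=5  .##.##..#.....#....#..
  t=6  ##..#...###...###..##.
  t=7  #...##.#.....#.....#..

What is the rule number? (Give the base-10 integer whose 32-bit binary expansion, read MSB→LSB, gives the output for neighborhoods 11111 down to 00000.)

  ##### -> .   bit 31 = 0  t=0,i=0
  ####. -> .   bit 30 = 0  t=0,i=1
  ###.# -> .   bit 29 = 0  t=4,i=17
  ###.. -> .   bit 28 = 0  t=0,i=2
  ##.## -> .   bit 27 = 0  t=0,i=19
  ##.#. -> .   bit 26 = 0  t=3,i=3
  ##..# -> .   bit 25 = 0  t=1,i=18
  ##... -> .   bit 24 = 0  t=0,i=3
  #.### -> #   bit 23 = 1  t=0,i=20
  #.##. -> #   bit 22 = 1  t=0,i=17
  #.#.# -> .   bit 21 = 0  t=0,i=15
  #.#.. -> .   bit 20 = 0  t=3,i=4
  #..## -> .   bit 19 = 0  t=1,i=19
  #..#. -> .   bit 18 = 0  t=2,i=0
  #...# -> .   bit 17 = 0  t=0,i=4
  #.... -> #   bit 16 = 1  t=0,i=10
  .#### -> #   bit 15 = 1  t=0,i=21
  .###. -> .   bit 14 = 0  t=0,i=7
  .##.# -> .   bit 13 = 0  t=0,i=18
  .##.. -> .   bit 12 = 0  t=1,i=17
  .#.## -> #   bit 11 = 1  t=0,i=16
  .#.#. -> .   bit 10 = 0  t=0,i=14
  .#..# -> #   bit 9 = 1  t=2,i=21
  .#... -> #   bit 8 = 1  t=1,i=6
  ..### -> .   bit 7 = 0  t=0,i=6
  ..##. -> #   bit 6 = 1  t=1,i=16
  ..#.# -> .   bit 5 = 0  t=0,i=13
  ..#.. -> #   bit 4 = 1  t=1,i=5
  ...## -> #   bit 3 = 1  t=0,i=5
  ...#. -> .   bit 2 = 0  t=0,i=12
  ....# -> .   bit 1 = 0  t=0,i=11
  ..... -> .   bit 0 = 0  t=1,i=2
  bits 00000000110000011000101101011000 = 12684120

12684120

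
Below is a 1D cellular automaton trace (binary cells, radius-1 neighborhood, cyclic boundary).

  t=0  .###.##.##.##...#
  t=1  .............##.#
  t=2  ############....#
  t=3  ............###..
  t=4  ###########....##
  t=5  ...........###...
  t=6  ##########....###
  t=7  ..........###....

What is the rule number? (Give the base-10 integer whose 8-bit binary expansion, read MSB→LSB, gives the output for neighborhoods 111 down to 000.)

  nb ###: next=.  (t=0,i=2, bit7=0)
  nb ##.: next=.  (t=0,i=3, bit6=0)
  nb #.#: next=.  (t=0,i=0, bit5=0)
  nb #..: next=#  (t=0,i=13, bit4=1)
  nb .##: next=.  (t=0,i=1, bit3=0)
  nb .#.: next=#  (t=0,i=16, bit2=1)
  nb ..#: next=.  (t=0,i=15, bit1=0)
  nb ...: next=#  (t=0,i=14, bit0=1)
  bits 00010101 = 21

21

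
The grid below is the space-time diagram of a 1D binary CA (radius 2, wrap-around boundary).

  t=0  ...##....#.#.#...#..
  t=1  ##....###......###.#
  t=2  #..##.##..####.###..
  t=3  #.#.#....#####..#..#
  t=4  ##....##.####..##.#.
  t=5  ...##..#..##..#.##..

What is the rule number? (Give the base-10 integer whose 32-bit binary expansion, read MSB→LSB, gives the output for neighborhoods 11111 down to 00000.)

3826245783

  ##### -> #   bit 31 = 1  t=3,i=11
  ####. -> #   bit 30 = 1  t=2,i=12
  ###.# -> #   bit 29 = 1  t=1,i=17
  ###.. -> .   bit 28 = 0  t=1,i=1
  ##.## -> .   bit 27 = 0  t=1,i=18
  ##.#. -> #   bit 26 = 1  t=3,i=1
  ##..# -> .   bit 25 = 0  t=2,i=8
  ##... -> .   bit 24 = 0  t=0,i=5
  #.### -> .   bit 23 = 0  t=1,i=19
  #.##. -> .   bit 22 = 0  t=2,i=6
  #.#.# -> .   bit 21 = 0  t=0,i=11
  #.#.. -> .   bit 20 = 0  t=0,i=13
  #..## -> #   bit 19 = 1  t=2,i=2
  #..#. -> #   bit 18 = 1  t=2,i=19
  #...# -> #   bit 17 = 1  t=0,i=15
  #.... -> #   bit 16 = 1  t=0,i=6
  .#### -> #   bit 15 = 1  t=2,i=11
  .###. -> #   bit 14 = 1  t=1,i=0
  .##.# -> #   bit 13 = 1  t=2,i=4
  .##.. -> .   bit 12 = 0  t=0,i=4
  .#.## -> .   bit 11 = 0  t=4,i=19
  .#.#. -> .   bit 10 = 0  t=0,i=10
  .#..# -> .   bit 9 = 0  t=2,i=1
  .#... -> .   bit 8 = 0  t=0,i=14
  ..### -> #   bit 7 = 1  t=1,i=6
  ..##. -> .   bit 6 = 0  t=0,i=3
  ..#.# -> .   bit 5 = 0  t=0,i=9
  ..#.. -> #   bit 4 = 1  t=0,i=17
  ...## -> .   bit 3 = 0  t=0,i=2
  ...#. -> #   bit 2 = 1  t=0,i=8
  ....# -> #   bit 1 = 1  t=0,i=1
  ..... -> #   bit 0 = 1  t=0,i=0
  bits 11100100000011111110000010010111 = 3826245783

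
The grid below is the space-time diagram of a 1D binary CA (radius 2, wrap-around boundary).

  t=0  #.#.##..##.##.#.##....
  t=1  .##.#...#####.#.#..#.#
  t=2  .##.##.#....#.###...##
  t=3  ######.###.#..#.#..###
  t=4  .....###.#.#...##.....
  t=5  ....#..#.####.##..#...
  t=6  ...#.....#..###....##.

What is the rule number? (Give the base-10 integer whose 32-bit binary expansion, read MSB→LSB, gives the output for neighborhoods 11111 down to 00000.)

955327820

  ##### -> .   bit 31 = 0  t=1,i=10
  ####. -> .   bit 30 = 0  t=1,i=11
  ###.# -> #   bit 29 = 1  t=1,i=12
  ###.. -> #   bit 28 = 1  t=2,i=16
  ##.## -> #   bit 27 = 1  t=0,i=10
  ##.#. -> .   bit 26 = 0  t=0,i=13
  ##..# -> .   bit 25 = 0  t=0,i=6
  ##... -> .   bit 24 = 0  t=0,i=18
  #.### -> #   bit 23 = 1  t=2,i=14
  #.##. -> #   bit 22 = 1  t=0,i=4
  #.#.# -> #   bit 21 = 1  t=0,i=2
  #.#.. -> #   bit 20 = 1  t=1,i=4
  #..## -> .   bit 19 = 0  t=0,i=7
  #..#. -> .   bit 18 = 0  t=1,i=18
  #...# -> .   bit 17 = 0  t=1,i=6
  #.... -> #   bit 16 = 1  t=0,i=19
  .#### -> .   bit 15 = 0  t=1,i=9
  .###. -> .   bit 14 = 0  t=2,i=15
  .##.# -> #   bit 13 = 1  t=0,i=9
  .##.. -> .   bit 12 = 0  t=0,i=5
  .#.## -> .   bit 11 = 0  t=0,i=3
  .#.#. -> #   bit 10 = 1  t=0,i=1
  .#..# -> .   bit 9 = 0  t=1,i=17
  .#... -> #   bit 8 = 1  t=1,i=5
  ..### -> .   bit 7 = 0  t=1,i=8
  ..##. -> #   bit 6 = 1  t=0,i=8
  ..#.# -> .   bit 5 = 0  t=0,i=0
  ..#.. -> .   bit 4 = 0  t=5,i=4
  ...## -> #   bit 3 = 1  t=1,i=7
  ...#. -> #   bit 2 = 1  t=0,i=21
  ....# -> .   bit 1 = 0  t=0,i=20
  ..... -> .   bit 0 = 0  t=4,i=0
  bits 00111000111100010010010101001100 = 955327820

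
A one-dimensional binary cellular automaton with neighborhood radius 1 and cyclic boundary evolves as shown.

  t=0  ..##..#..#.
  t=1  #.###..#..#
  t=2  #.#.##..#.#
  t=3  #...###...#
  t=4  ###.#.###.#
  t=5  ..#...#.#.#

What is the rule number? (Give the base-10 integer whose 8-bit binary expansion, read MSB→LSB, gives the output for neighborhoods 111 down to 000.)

  [7] ### => .  t=1,i=3
  [6] ##. => #  t=0,i=3
  [5] #.# => .  t=1,i=1
  [4] #.. => #  t=0,i=4
  [3] .## => #  t=0,i=2
  [2] .#. => .  t=0,i=6
  [1] ..# => .  t=0,i=1
  [0] ... => #  t=0,i=0
  bits 01011001 = 89

89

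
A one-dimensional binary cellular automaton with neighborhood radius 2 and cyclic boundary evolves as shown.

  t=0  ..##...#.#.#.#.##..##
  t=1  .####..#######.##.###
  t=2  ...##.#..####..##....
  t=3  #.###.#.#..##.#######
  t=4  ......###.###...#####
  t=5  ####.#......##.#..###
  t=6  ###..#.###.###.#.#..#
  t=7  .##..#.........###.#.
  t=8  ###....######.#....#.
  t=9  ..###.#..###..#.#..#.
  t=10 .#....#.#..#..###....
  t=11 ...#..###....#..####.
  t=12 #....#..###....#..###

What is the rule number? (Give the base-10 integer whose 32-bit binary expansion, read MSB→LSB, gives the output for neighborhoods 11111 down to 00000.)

3514381417

  [31] ##### => #  t=1,i=9
  [30] ####. => #  t=1,i=3
  [29] ###.# => .  t=1,i=13
  [28] ###.. => #  t=1,i=4
  [27] ##.## => .  t=1,i=0
  [26] ##.#. => .  t=2,i=5
  [25] ##..# => .  t=0,i=0
  [24] ##... => #  t=0,i=4
  [23] #.### => .  t=1,i=1
  [22] #.##. => #  t=0,i=15
  [21] #.#.# => #  t=0,i=9
  [20] #.#.. => #  t=2,i=6
  [19] #..## => #  t=0,i=1
  [18] #..#. => .  t=6,i=4
  [17] #...# => .  t=0,i=5
  [16] #.... => #  t=2,i=18
  [15] .#### => .  t=1,i=2
  [14] .###. => .  t=1,i=19
  [13] .##.# => #  t=1,i=16
  [12] .##.. => #  t=0,i=3
  [11] .#.## => .  t=0,i=14
  [10] .#.#. => #  t=0,i=8
  [9] .#..# => .  t=2,i=7
  [8] .#... => .  t=5,i=6
  [7] ..### => .  t=1,i=7
  [6] ..##. => #  t=0,i=2
  [5] ..#.# => #  t=0,i=7
  [4] ..#.. => .  t=7,i=5
  [3] ...## => #  t=2,i=2
  [2] ...#. => .  t=0,i=6
  [1] ....# => .  t=2,i=1
  [0] ..... => #  t=2,i=0
  bits 11010001011110010011010001101001 = 3514381417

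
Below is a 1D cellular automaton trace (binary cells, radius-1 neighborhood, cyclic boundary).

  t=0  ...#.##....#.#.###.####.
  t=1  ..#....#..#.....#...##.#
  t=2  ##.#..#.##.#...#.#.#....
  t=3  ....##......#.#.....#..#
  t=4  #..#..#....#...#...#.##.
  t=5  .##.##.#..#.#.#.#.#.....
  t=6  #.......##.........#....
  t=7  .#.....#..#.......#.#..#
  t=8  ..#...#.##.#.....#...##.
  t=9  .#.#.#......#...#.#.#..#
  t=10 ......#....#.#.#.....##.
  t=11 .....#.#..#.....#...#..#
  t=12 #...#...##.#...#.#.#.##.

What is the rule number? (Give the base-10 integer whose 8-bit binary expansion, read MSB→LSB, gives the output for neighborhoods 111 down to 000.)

146

  [7] ### => #  t=0,i=16
  [6] ##. => .  t=0,i=6
  [5] #.# => .  t=0,i=4
  [4] #.. => #  t=0,i=7
  [3] .## => .  t=0,i=5
  [2] .#. => .  t=0,i=3
  [1] ..# => #  t=0,i=2
  [0] ... => .  t=0,i=0
  bits 10010010 = 146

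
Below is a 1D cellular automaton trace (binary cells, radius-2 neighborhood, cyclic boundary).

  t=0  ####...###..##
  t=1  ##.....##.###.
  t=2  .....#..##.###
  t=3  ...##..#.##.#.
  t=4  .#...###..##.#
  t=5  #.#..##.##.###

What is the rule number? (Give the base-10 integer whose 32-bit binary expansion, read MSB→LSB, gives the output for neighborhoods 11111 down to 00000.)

2922145190

  ##### -> #   bit 31 = 1  t=0,i=0
  ####. -> .   bit 30 = 0  t=0,i=2
  ###.# -> #   bit 29 = 1  t=1,i=12
  ###.. -> .   bit 28 = 0  t=0,i=3
  ##.## -> #   bit 27 = 1  t=1,i=9
  ##.#. -> #   bit 26 = 1  t=3,i=11
  ##..# -> #   bit 25 = 1  t=0,i=10
  ##... -> .   bit 24 = 0  t=0,i=4
  #.### -> .   bit 23 = 0  t=1,i=10
  #.##. -> .   bit 22 = 0  t=1,i=0
  #.#.# -> #   bit 21 = 1  t=4,i=13
  #.#.. -> .   bit 20 = 0  t=3,i=12
  #..## -> #   bit 19 = 1  t=0,i=11
  #..#. -> #   bit 18 = 1  t=3,i=6
  #...# -> .   bit 17 = 0  t=0,i=5
  #.... -> .   bit 16 = 0  t=1,i=3
  .#### -> .   bit 15 = 0  t=0,i=13
  .###. -> #   bit 14 = 1  t=0,i=8
  .##.# -> #   bit 13 = 1  t=1,i=8
  .##.. -> .   bit 12 = 0  t=1,i=1
  .#.## -> .   bit 11 = 0  t=3,i=8
  .#.#. -> #   bit 10 = 1  t=4,i=0
  .#..# -> .   bit 9 = 0  t=2,i=6
  .#... -> #   bit 8 = 1  t=3,i=13
  ..### -> #   bit 7 = 1  t=0,i=7
  ..##. -> .   bit 6 = 0  t=1,i=7
  ..#.# -> #   bit 5 = 1  t=3,i=7
  ..#.. -> .   bit 4 = 0  t=2,i=5
  ...## -> .   bit 3 = 0  t=0,i=6
  ...#. -> #   bit 2 = 1  t=2,i=4
  ....# -> #   bit 1 = 1  t=1,i=5
  ..... -> .   bit 0 = 0  t=1,i=4
  bits 10101110001011000110010110100110 = 2922145190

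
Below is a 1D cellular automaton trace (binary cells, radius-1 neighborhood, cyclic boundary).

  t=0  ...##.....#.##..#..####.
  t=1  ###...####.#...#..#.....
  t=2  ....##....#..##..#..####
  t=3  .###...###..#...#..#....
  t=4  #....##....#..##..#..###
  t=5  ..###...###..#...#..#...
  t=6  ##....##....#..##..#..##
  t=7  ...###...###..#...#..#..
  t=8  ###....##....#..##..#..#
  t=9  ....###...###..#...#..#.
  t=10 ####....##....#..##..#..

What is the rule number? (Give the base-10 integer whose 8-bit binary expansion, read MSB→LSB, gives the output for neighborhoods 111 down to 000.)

  nb ###: next=.  (t=0,i=20, bit7=0)
  nb ##.: next=.  (t=0,i=4, bit6=0)
  nb #.#: next=#  (t=0,i=11, bit5=1)
  nb #..: next=.  (t=0,i=5, bit4=0)
  nb .##: next=.  (t=0,i=3, bit3=0)
  nb .#.: next=.  (t=0,i=10, bit2=0)
  nb ..#: next=#  (t=0,i=2, bit1=1)
  nb ...: next=#  (t=0,i=0, bit0=1)
  bits 00100011 = 35

35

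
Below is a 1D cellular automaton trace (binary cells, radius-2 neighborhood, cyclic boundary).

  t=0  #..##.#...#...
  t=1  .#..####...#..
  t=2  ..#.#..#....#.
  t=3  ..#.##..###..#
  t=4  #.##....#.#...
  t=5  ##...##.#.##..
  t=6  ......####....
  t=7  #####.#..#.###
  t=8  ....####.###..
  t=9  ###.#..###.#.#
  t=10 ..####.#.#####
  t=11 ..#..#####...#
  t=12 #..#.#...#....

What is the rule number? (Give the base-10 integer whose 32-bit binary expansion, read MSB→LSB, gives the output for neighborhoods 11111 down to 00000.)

1018244003

  ##### -> .   bit 31 = 0  t=7,i=0
  ####. -> .   bit 30 = 0  t=1,i=6
  ###.# -> #   bit 29 = 1  t=7,i=4
  ###.. -> #   bit 28 = 1  t=1,i=7
  ##.## -> #   bit 27 = 1  t=8,i=8
  ##.#. -> #   bit 26 = 1  t=0,i=5
  ##..# -> .   bit 25 = 0  t=3,i=6
  ##... -> .   bit 24 = 0  t=1,i=8
  #.### -> #   bit 23 = 1  t=7,i=11
  #.##. -> .   bit 22 = 0  t=3,i=4
  #.#.# -> #   bit 21 = 1  t=5,i=8
  #.#.. -> #   bit 20 = 1  t=0,i=6
  #..## -> .   bit 19 = 0  t=0,i=2
  #..#. -> .   bit 18 = 0  t=2,i=6
  #...# -> .   bit 17 = 0  t=0,i=8
  #.... -> #   bit 16 = 1  t=2,i=9
  .#### -> .   bit 15 = 0  t=1,i=5
  .###. -> .   bit 14 = 0  t=3,i=9
  .##.# -> #   bit 13 = 1  t=0,i=4
  .##.. -> .   bit 12 = 0  t=3,i=5
  .#.## -> #   bit 11 = 1  t=3,i=3
  .#.#. -> .   bit 10 = 0  t=2,i=3
  .#..# -> #   bit 9 = 1  t=0,i=1
  .#... -> #   bit 8 = 1  t=0,i=7
  ..### -> #   bit 7 = 1  t=1,i=4
  ..##. -> .   bit 6 = 0  t=0,i=3
  ..#.# -> #   bit 5 = 1  t=2,i=2
  ..#.. -> .   bit 4 = 0  t=0,i=0
  ...## -> .   bit 3 = 0  t=5,i=4
  ...#. -> .   bit 2 = 0  t=0,i=9
  ....# -> #   bit 1 = 1  t=2,i=10
  ..... -> #   bit 0 = 1  t=6,i=0
  bits 00111100101100010010101110100011 = 1018244003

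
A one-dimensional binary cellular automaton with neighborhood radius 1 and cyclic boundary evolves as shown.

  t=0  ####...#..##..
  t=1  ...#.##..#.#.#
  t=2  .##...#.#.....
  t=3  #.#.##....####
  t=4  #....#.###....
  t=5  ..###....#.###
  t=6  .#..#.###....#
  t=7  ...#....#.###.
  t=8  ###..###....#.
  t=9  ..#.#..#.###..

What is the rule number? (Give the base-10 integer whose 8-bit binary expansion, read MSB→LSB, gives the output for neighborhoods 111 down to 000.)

  [7] ### => .  t=0,i=1
  [6] ##. => #  t=0,i=3
  [5] #.# => .  t=1,i=4
  [4] #.. => .  t=0,i=4
  [3] .## => .  t=0,i=0
  [2] .#. => .  t=0,i=7
  [1] ..# => #  t=0,i=6
  [0] ... => #  t=0,i=5
  bits 01000011 = 67

67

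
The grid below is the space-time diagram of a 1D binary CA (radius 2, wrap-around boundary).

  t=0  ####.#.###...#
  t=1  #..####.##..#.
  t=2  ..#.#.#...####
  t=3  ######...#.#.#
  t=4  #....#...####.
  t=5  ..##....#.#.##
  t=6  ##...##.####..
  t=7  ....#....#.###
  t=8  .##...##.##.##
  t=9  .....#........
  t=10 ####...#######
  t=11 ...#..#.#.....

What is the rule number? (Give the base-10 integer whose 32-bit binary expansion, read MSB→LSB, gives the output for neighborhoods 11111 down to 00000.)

908971051

  nb #####: next=.  (t=0,i=1, bit31=0)
  nb ####.: next=.  (t=0,i=2, bit30=0)
  nb ###.#: next=#  (t=0,i=3, bit29=1)
  nb ###..: next=#  (t=0,i=9, bit28=1)
  nb ##.##: next=.  (t=1,i=7, bit27=0)
  nb ##.#.: next=#  (t=0,i=4, bit26=1)
  nb ##..#: next=#  (t=1,i=10, bit25=1)
  nb ##...: next=.  (t=0,i=10, bit24=0)
  nb #.###: next=.  (t=0,i=7, bit23=0)
  nb #.##.: next=.  (t=1,i=8, bit22=0)
  nb #.#.#: next=#  (t=0,i=5, bit21=1)
  nb #.#..: next=.  (t=1,i=0, bit20=0)
  nb #..##: next=#  (t=1,i=2, bit19=1)
  nb #..#.: next=#  (t=1,i=11, bit18=1)
  nb #...#: next=.  (t=0,i=11, bit17=0)
  nb #....: next=#  (t=4,i=2, bit16=1)
  nb .####: next=#  (t=0,i=0, bit15=1)
  nb .###.: next=#  (t=0,i=8, bit14=1)
  nb .##.#: next=.  (t=6,i=6, bit13=0)
  nb .##..: next=.  (t=1,i=9, bit12=0)
  nb .#.##: next=#  (t=0,i=6, bit11=1)
  nb .#.#.: next=#  (t=1,i=13, bit10=1)
  nb .#..#: next=.  (t=1,i=1, bit9=0)
  nb .#...: next=.  (t=2,i=7, bit8=0)
  nb ..###: next=.  (t=0,i=13, bit7=0)
  nb ..##.: next=.  (t=5,i=2, bit6=0)
  nb ..#.#: next=#  (t=1,i=12, bit5=1)
  nb ..#..: next=.  (t=4,i=5, bit4=0)
  nb ...##: next=#  (t=0,i=12, bit3=1)
  nb ...#.: next=.  (t=3,i=8, bit2=0)
  nb ....#: next=#  (t=4,i=3, bit1=1)
  nb .....: next=#  (t=9,i=0, bit0=1)
  bits 00110110001011011100110000101011 = 908971051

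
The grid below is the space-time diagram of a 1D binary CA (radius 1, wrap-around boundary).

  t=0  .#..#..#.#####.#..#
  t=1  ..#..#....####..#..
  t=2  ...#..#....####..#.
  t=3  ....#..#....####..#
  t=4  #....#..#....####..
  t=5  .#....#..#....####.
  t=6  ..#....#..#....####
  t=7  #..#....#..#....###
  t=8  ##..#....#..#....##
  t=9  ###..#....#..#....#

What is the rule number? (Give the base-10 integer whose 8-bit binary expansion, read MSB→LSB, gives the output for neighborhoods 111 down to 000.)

208

  [7] ### => #  t=0,i=10
  [6] ##. => #  t=0,i=13
  [5] #.# => .  t=0,i=0
  [4] #.. => #  t=0,i=2
  [3] .## => .  t=0,i=9
  [2] .#. => .  t=0,i=1
  [1] ..# => .  t=0,i=3
  [0] ... => .  t=1,i=0
  bits 11010000 = 208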